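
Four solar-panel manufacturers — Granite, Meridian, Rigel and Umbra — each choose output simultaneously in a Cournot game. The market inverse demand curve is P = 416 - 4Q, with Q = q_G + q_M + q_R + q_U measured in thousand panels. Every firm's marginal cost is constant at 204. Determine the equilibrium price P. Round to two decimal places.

246.40

A representative firm's profit is π_i = q_i(416 - 4Q) - 204q_i.
First-order condition (treating rivals' output as given): 212 - 8q_i - 4·Σ_{j≠i} q_j = 0.
By symmetry each firm produces the same amount; substituting Σ_{j≠i} q_j = 3q_i yields q_i = 212/20 = 53/5.
Total output Q = 212/5, so price P = 416 - 4·(212/5) = 1232/5.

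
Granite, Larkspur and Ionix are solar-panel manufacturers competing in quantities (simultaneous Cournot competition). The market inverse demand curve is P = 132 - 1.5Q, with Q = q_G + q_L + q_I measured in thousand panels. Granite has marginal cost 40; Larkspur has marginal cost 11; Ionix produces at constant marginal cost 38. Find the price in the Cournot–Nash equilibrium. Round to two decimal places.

Granite's profit: π_G = (132 - 1.5Q)q_G - (40q_G). Setting ∂π_G/∂q_G = 0: 92 - 3q_G - (3/2)(q_L + q_I) = 0.
Larkspur's profit: π_L = (132 - 1.5Q)q_L - (11q_L). Setting ∂π_L/∂q_L = 0: 121 - 3q_L - (3/2)(q_G + q_I) = 0.
Ionix's first-order condition: 94 - 3q_I - (3/2)(q_G + q_L) = 0.
Adding the 3 conditions: 307 − 3Q − 3Q = 0, i.e. Q = 307/6.
Back-substituting: q_G = (92 − 307/4)/(3/2) = 61/6, q_L = (121 − 307/4)/(3/2) = 59/2, q_I = (94 − 307/4)/(3/2) = 23/2.
Total output Q = 307/6, so price P = 132 - (3/2)·(307/6) = 221/4.

55.25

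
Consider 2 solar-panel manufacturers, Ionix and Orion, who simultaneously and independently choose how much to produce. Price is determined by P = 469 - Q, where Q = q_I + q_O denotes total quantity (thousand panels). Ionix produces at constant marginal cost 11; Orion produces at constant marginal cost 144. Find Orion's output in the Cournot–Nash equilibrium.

64

Ionix's profit: π_I = (469 - Q)q_I - (11q_I). Setting ∂π_I/∂q_I = 0: 458 - 2q_I - (q_O) = 0.
Orion's profit: π_O = (469 - Q)q_O - (144q_O). Setting ∂π_O/∂q_O = 0: 325 - 2q_O - (q_I) = 0.
So q_I = (458 - q_O)/2 and q_O = (325 - q_I)/2.
Substituting one into the other gives q_I = 197 and q_O = 64.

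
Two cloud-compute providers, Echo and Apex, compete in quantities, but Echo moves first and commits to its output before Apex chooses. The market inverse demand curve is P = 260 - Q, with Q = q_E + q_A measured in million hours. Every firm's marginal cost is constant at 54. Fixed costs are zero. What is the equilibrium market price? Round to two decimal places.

105.50

The follower Apex best-responds to any q_E: π_A = (260 - Q)q_A - 54q_A.
∂π_A/∂q_A = 206 - q_E - 2q_A = 0 gives the reaction function q_A = (206 - q_E)/2.
Echo substitutes q_A(q_E) into its own profit: π_E = q_E(260 - q_E - (206 - q_E)/2) - 54q_E = (157 - (1/2)q_E)q_E - 54q_E.
The leader's first-order condition 103 - q_E = 0 yields q_E = 103.
Then q_A = (206 - 103)/2 = 103/2.
Total output Q = 309/2, so price P = 260 - 309/2 = 211/2.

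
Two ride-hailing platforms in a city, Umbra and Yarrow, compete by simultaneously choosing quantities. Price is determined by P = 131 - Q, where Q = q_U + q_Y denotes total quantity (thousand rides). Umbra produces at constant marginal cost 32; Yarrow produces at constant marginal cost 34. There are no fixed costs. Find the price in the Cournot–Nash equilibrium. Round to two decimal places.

65.67

Umbra's profit: π_U = (131 - Q)q_U - (32q_U). Setting ∂π_U/∂q_U = 0: 99 - 2q_U - (q_Y) = 0.
Yarrow's first-order condition: 97 - 2q_Y - (q_U) = 0.
Best responses: q_U = (99 - q_Y)/2, q_Y = (97 - q_U)/2.
Solving the pair: q_U = 101/3, q_Y = 95/3.
Total output Q = 196/3, so price P = 131 - 196/3 = 197/3.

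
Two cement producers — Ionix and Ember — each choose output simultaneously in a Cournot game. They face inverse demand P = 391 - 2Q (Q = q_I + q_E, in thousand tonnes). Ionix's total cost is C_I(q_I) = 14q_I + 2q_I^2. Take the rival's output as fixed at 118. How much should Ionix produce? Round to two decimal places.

17.63

With the rival's output fixed at 118, Ionix's profit is π_I = (391 - 2·118 - 2q_I)q_I - (14q_I + 2q_I²) = (155 - 2q_I)q_I - (14q_I + 2q_I²).
∂π_I/∂q_I = 141 - 8q_I = 0, so q_I = 141/8.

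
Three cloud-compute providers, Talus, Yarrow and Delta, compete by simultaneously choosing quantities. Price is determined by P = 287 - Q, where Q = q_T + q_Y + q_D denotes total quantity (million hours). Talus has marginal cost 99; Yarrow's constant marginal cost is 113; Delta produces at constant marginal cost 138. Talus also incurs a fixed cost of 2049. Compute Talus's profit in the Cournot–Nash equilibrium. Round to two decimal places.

Talus's profit: π_T = (287 - Q)q_T - (99q_T). Setting ∂π_T/∂q_T = 0: 188 - 2q_T - (q_Y + q_D) = 0.
Yarrow's first-order condition: 174 - 2q_Y - (q_T + q_D) = 0.
Delta's first-order condition: 149 - 2q_D - (q_T + q_Y) = 0.
Summing all 3 equations gives 511 − 4Q = 0, hence Q = 511/4.
Back-substituting: q_T = (188 − 511/4) = 241/4, q_Y = (174 − 511/4) = 185/4, q_D = (149 − 511/4) = 85/4.
Price P = 287 - 511/4 = 637/4.
Talus's profit: (637/4 - 99)·(241/4) - 2049 = 1581.0625.

1581.06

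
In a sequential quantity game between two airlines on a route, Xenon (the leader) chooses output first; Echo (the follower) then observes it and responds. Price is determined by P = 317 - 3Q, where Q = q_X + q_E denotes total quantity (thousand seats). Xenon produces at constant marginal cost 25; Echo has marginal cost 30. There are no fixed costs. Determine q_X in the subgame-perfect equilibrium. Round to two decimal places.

49.50

The follower Echo best-responds to any q_X: π_E = (317 - 3Q)q_E - 30q_E.
∂π_E/∂q_E = 287 - 3q_X - 6q_E = 0 gives the reaction function q_E = (287 - 3q_X)/6.
The leader anticipates this reaction. Substituting into P = 317 - 3Q gives P = 347/2 - (3/2)q_X, so π_X = (347/2 - (3/2)q_X)q_X - 25q_X.
Maximising: ∂π_X/∂q_X = 297/2 - 3q_X = 0, giving q_X = 99/2.
Then q_E = (287 - 3·(99/2))/6 = 277/12.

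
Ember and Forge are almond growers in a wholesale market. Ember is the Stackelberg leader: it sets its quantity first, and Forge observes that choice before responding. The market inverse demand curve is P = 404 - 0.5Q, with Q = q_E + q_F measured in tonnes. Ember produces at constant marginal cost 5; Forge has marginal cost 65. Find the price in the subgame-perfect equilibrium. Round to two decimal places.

119.75

The follower Forge best-responds to any q_E: π_F = (404 - 0.5Q)q_F - 65q_F.
Follower FOC: 339 - (1/2)q_E - q_F = 0, so q_F(q_E) = (339 - (1/2)q_E).
Ember substitutes q_F(q_E) into its own profit: π_E = q_E(404 - (1/2)q_E - (339 - (1/2)q_E)/2) - 5q_E = (469/2 - (1/4)q_E)q_E - 5q_E.
The leader's first-order condition 459/2 - (1/2)q_E = 0 yields q_E = 459.
Then q_F = (339 - (1/2)·459) = 219/2.
Total output Q = 1137/2, so price P = 404 - (1/2)·(1137/2) = 479/4.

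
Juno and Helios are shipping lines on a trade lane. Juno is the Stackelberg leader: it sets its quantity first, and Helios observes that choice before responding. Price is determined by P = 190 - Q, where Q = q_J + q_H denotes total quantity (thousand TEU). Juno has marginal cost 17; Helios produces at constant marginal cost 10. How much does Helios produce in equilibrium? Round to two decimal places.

48.50

The follower Helios best-responds to any q_J: π_H = (190 - Q)q_H - 10q_H.
∂π_H/∂q_H = 180 - q_J - 2q_H = 0 gives the reaction function q_H = (180 - q_J)/2.
The leader anticipates this reaction. Substituting into P = 190 - Q gives P = 100 - (1/2)q_J, so π_J = (100 - (1/2)q_J)q_J - 17q_J.
The leader's first-order condition 83 - q_J = 0 yields q_J = 83.
Then q_H = (180 - 83)/2 = 97/2.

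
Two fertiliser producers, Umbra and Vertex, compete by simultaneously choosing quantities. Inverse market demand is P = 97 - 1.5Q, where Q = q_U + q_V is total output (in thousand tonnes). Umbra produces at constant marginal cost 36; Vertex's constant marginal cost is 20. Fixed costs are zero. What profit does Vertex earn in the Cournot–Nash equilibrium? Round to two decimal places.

640.67

Umbra's profit: π_U = (97 - 1.5Q)q_U - (36q_U). Setting ∂π_U/∂q_U = 0: 61 - 3q_U - (3/2)(q_V) = 0.
Vertex's first-order condition: 77 - 3q_V - (3/2)(q_U) = 0.
Rearranging gives the reaction functions q_U = (61 - (3/2)q_V)/3 and q_V = (77 - (3/2)q_U)/3.
Solving the pair: q_U = 10, q_V = 62/3.
Price P = 97 - (3/2)·(92/3) = 51.
Vertex's profit: (51 - 20)·(62/3) = 1922/3.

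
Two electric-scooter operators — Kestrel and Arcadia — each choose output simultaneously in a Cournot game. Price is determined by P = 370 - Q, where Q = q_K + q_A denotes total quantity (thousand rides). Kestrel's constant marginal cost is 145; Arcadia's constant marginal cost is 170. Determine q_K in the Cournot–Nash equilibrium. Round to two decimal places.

83.33

Kestrel's profit: π_K = (370 - Q)q_K - (145q_K). Setting ∂π_K/∂q_K = 0: 225 - 2q_K - (q_A) = 0.
Arcadia's first-order condition: 200 - 2q_A - (q_K) = 0.
So q_K = (225 - q_A)/2 and q_A = (200 - q_K)/2.
Solving the pair: q_K = 250/3, q_A = 175/3.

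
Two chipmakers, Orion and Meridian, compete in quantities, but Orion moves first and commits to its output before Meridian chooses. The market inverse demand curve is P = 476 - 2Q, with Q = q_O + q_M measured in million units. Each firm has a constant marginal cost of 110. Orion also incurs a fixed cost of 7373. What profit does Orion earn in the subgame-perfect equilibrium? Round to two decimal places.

The follower Meridian best-responds to any q_O: π_M = (476 - 2Q)q_M - 110q_M.
Setting the follower's marginal profit to zero, 366 - 2q_O - 4q_M = 0, i.e. q_M = (366 - 2q_O)/4.
The leader anticipates this reaction. Substituting into P = 476 - 2Q gives P = 293 - q_O, so π_O = (293 - q_O)q_O - 110q_O.
Maximising: ∂π_O/∂q_O = 183 - 2q_O = 0, giving q_O = 183/2.
Then q_M = (366 - 2·(183/2))/4 = 183/4.
Price P = 476 - 2·(549/4) = 403/2.
Orion's profit: (403/2 - 110)·(183/2) - 7373 = 999.2500.

999.25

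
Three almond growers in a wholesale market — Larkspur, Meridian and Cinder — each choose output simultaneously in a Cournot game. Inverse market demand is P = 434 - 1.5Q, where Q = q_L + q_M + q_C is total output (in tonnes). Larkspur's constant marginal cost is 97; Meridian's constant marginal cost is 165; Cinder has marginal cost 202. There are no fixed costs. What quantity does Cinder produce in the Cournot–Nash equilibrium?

15

Larkspur's profit: π_L = (434 - 1.5Q)q_L - (97q_L). Setting ∂π_L/∂q_L = 0: 337 - 3q_L - (3/2)(q_M + q_C) = 0.
Meridian's first-order condition: 269 - 3q_M - (3/2)(q_L + q_C) = 0.
Cinder's first-order condition: 232 - 3q_C - (3/2)(q_L + q_M) = 0.
Adding the 3 first-order conditions: 838 − 6Q = 0, so Q = 419/3.
Back-substituting: q_L = (337 − 419/2)/(3/2) = 85, q_M = (269 − 419/2)/(3/2) = 119/3, q_C = (232 − 419/2)/(3/2) = 15.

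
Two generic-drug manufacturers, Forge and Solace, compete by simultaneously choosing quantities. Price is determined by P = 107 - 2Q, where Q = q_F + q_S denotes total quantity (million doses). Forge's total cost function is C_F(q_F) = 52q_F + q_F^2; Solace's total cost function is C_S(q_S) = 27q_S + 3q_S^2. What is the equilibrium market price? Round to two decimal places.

79.86

Forge's profit: π_F = (107 - 2Q)q_F - (52q_F + q_F²). Setting ∂π_F/∂q_F = 0: 55 - 6q_F - 2(q_S) = 0.
Solace's profit: π_S = (107 - 2Q)q_S - (27q_S + 3q_S²). Setting ∂π_S/∂q_S = 0: 80 - 10q_S - 2(q_F) = 0.
So q_F = (55 - 2q_S)/6 and q_S = (80 - 2q_F)/10.
Solving the pair: q_F = 195/28, q_S = 185/28.
Total output Q = 95/7, so price P = 107 - 2·(95/7) = 559/7.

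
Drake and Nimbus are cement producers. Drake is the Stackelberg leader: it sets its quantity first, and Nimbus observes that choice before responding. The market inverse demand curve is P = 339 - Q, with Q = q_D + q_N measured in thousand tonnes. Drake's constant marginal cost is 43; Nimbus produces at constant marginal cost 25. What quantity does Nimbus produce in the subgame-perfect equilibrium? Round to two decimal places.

87.50

The follower Nimbus best-responds to any q_D: π_N = (339 - Q)q_N - 25q_N.
Follower FOC: 314 - q_D - 2q_N = 0, so q_N(q_D) = (314 - q_D)/2.
The leader anticipates this reaction. Substituting into P = 339 - Q gives P = 182 - (1/2)q_D, so π_D = (182 - (1/2)q_D)q_D - 43q_D.
Leader FOC: 139 - q_D = 0, so q_D = 139.
Then q_N = (314 - 139)/2 = 175/2.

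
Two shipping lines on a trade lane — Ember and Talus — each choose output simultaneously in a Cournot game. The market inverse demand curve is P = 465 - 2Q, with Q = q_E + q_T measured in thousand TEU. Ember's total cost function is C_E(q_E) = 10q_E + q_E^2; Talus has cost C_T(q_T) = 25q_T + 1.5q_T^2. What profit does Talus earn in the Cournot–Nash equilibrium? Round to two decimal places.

7254.26

Ember's profit: π_E = (465 - 2Q)q_E - (10q_E + q_E²). Setting ∂π_E/∂q_E = 0: 455 - 6q_E - 2(q_T) = 0.
Talus's first-order condition: 440 - 7q_T - 2(q_E) = 0.
Rearranging gives the reaction functions q_E = (455 - 2q_T)/6 and q_T = (440 - 2q_E)/7.
Solving the pair: q_E = 60.6579, q_T = 865/19.
Price P = 465 - 2·106.1842 = 252.6316.
Talus's profit: 252.6316·(865/19) - 25·(865/19) - (3/2)(865/19)² = 7254.2590.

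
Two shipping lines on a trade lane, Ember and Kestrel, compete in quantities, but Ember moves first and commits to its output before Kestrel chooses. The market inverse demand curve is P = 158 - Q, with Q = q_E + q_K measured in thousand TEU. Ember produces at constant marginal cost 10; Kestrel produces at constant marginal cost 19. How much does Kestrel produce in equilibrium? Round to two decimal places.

30.25

Solve by backward induction. Given q_E, the follower Kestrel maximises π_K = (158 - q_E - q_K)q_K - 19q_K.
Follower FOC: 139 - q_E - 2q_K = 0, so q_K(q_E) = (139 - q_E)/2.
Ember substitutes q_K(q_E) into its own profit: π_E = q_E(158 - q_E - (139 - q_E)/2) - 10q_E = (177/2 - (1/2)q_E)q_E - 10q_E.
Leader FOC: 157/2 - q_E = 0, so q_E = 157/2.
Then q_K = (139 - 157/2)/2 = 121/4.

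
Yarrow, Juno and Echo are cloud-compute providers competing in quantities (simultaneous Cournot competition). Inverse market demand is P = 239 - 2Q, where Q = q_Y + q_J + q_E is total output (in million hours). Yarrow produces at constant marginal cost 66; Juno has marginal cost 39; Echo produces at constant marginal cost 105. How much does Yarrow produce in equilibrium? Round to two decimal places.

23.13

Yarrow's profit: π_Y = (239 - 2Q)q_Y - (66q_Y). Setting ∂π_Y/∂q_Y = 0: 173 - 4q_Y - 2(q_J + q_E) = 0.
Juno's profit: π_J = (239 - 2Q)q_J - (39q_J). Setting ∂π_J/∂q_J = 0: 200 - 4q_J - 2(q_Y + q_E) = 0.
Echo's first-order condition: 134 - 4q_E - 2(q_Y + q_J) = 0.
Adding the 3 conditions: 507 − 4Q − 4Q = 0, i.e. Q = 507/8.
Back-substituting: q_Y = (173 − 507/4)/2 = 185/8, q_J = (200 − 507/4)/2 = 293/8, q_E = (134 − 507/4)/2 = 29/8.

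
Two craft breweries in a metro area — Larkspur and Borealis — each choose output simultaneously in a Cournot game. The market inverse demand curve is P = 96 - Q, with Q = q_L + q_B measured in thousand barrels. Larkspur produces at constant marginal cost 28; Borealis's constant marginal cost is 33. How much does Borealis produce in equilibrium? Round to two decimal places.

19.33

Larkspur's profit: π_L = (96 - Q)q_L - (28q_L). Setting ∂π_L/∂q_L = 0: 68 - 2q_L - (q_B) = 0.
Borealis's first-order condition: 63 - 2q_B - (q_L) = 0.
So q_L = (68 - q_B)/2 and q_B = (63 - q_L)/2.
Solving the pair: q_L = 73/3, q_B = 58/3.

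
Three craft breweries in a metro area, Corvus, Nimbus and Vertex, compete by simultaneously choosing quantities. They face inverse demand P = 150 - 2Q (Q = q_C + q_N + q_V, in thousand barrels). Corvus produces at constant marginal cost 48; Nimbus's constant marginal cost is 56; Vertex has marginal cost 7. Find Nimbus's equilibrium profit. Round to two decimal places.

Corvus's profit: π_C = (150 - 2Q)q_C - (48q_C). Setting ∂π_C/∂q_C = 0: 102 - 4q_C - 2(q_N + q_V) = 0.
Nimbus's first-order condition: 94 - 4q_N - 2(q_C + q_V) = 0.
Vertex's first-order condition: 143 - 4q_V - 2(q_C + q_N) = 0.
Adding the 3 first-order conditions: 339 − 8Q = 0, so Q = 339/8.
Back-substituting: q_C = (102 − 339/4)/2 = 69/8, q_N = (94 − 339/4)/2 = 37/8, q_V = (143 − 339/4)/2 = 233/8.
Price P = 150 - 2·(339/8) = 261/4.
Nimbus's profit: (261/4 - 56)·(37/8) = 1369/32.

42.78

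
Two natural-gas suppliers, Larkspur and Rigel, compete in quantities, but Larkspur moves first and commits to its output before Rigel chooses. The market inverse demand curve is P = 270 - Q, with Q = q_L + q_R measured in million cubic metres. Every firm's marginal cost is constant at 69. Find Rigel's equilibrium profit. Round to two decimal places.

The follower Rigel best-responds to any q_L: π_R = (270 - Q)q_R - 69q_R.
∂π_R/∂q_R = 201 - q_L - 2q_R = 0 gives the reaction function q_R = (201 - q_L)/2.
The leader anticipates this reaction. Substituting into P = 270 - Q gives P = 339/2 - (1/2)q_L, so π_L = (339/2 - (1/2)q_L)q_L - 69q_L.
The leader's first-order condition 201/2 - q_L = 0 yields q_L = 201/2.
Then q_R = (201 - 201/2)/2 = 201/4.
Price P = 270 - 603/4 = 477/4.
Rigel's profit: (477/4 - 69)·(201/4) = 2525.0625.

2525.06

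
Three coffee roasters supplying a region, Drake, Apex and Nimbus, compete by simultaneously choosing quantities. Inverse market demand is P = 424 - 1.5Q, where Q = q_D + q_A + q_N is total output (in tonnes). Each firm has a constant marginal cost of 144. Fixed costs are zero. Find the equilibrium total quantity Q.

140

A representative firm's profit is π_i = q_i(424 - 1.5Q) - 144q_i.
First-order condition (treating rivals' output as given): 280 - 3q_i - (3/2)·Σ_{j≠i} q_j = 0.
By symmetry each firm produces the same amount; substituting Σ_{j≠i} q_j = 2q_i yields q_i = 280/6 = 140/3.
Total output Q = 140/3 + 140/3 + 140/3 = 140.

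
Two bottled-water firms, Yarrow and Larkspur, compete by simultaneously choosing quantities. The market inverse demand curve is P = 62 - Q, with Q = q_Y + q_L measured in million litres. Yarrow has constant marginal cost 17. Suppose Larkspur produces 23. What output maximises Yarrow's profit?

With the rival's output fixed at 23, Yarrow's profit is π_Y = (62 - 23 - q_Y)q_Y - (17q_Y) = (39 - q_Y)q_Y - (17q_Y).
∂π_Y/∂q_Y = 22 - 2q_Y = 0, so q_Y = 11.

11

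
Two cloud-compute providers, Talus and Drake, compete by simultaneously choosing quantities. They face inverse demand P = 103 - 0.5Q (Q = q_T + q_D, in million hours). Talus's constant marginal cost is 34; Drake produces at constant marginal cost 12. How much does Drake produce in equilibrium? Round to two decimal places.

Talus's profit: π_T = (103 - 0.5Q)q_T - (34q_T). Setting ∂π_T/∂q_T = 0: 69 - q_T - (1/2)(q_D) = 0.
Drake's first-order condition: 91 - q_D - (1/2)(q_T) = 0.
Rearranging gives the reaction functions q_T = (69 - (1/2)q_D) and q_D = (91 - (1/2)q_T).
Solving the pair: q_T = 94/3, q_D = 226/3.

75.33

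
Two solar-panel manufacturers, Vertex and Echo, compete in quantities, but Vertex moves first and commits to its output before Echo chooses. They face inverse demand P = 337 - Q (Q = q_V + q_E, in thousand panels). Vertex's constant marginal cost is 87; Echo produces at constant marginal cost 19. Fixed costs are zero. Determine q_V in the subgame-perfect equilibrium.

Solve by backward induction. Given q_V, the follower Echo maximises π_E = (337 - q_V - q_E)q_E - 19q_E.
∂π_E/∂q_E = 318 - q_V - 2q_E = 0 gives the reaction function q_E = (318 - q_V)/2.
Vertex substitutes q_E(q_V) into its own profit: π_V = q_V(337 - q_V - (318 - q_V)/2) - 87q_V = (178 - (1/2)q_V)q_V - 87q_V.
Leader FOC: 91 - q_V = 0, so q_V = 91.
Then q_E = (318 - 91)/2 = 227/2.

91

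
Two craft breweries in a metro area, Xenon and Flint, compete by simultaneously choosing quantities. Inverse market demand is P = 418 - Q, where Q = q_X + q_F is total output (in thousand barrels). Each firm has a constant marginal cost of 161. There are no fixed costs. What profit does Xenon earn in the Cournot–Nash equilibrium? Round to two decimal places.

7338.78

A representative firm's profit is π_i = q_i(418 - Q) - 161q_i.
First-order condition (treating rivals' output as given): 257 - 2q_i - q_j = 0.
With identical firms every q_j equals q_i, so q_j = q_i and 257 = 3q_i, giving q_i = 257/3.
Price P = 418 - 514/3 = 740/3.
Xenon's profit: (740/3 - 161)·(257/3) = 7338.7778.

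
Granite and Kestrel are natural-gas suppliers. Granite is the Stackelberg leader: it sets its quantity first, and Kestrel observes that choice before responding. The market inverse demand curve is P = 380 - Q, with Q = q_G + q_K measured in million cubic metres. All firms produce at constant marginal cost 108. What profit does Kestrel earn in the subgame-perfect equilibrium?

4624

The follower Kestrel best-responds to any q_G: π_K = (380 - Q)q_K - 108q_K.
Setting the follower's marginal profit to zero, 272 - q_G - 2q_K = 0, i.e. q_K = (272 - q_G)/2.
The leader anticipates this reaction. Substituting into P = 380 - Q gives P = 244 - (1/2)q_G, so π_G = (244 - (1/2)q_G)q_G - 108q_G.
Leader FOC: 136 - q_G = 0, so q_G = 136.
Then q_K = (272 - 136)/2 = 68.
Price P = 380 - 204 = 176.
Kestrel's profit: (176 - 108)·68 = 4624.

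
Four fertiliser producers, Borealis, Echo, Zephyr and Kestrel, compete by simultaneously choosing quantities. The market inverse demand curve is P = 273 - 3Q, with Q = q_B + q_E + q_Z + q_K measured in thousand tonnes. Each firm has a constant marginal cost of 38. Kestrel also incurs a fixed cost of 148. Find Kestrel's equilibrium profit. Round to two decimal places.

588.33

Each firm earns π_i = (273 - 3Q)q_i - 38q_i.
Setting ∂π_i/∂q_i = 0 with rivals' quantities fixed: 235 - 6q_i - 3·Σ_{j≠i} q_j = 0.
With identical firms every q_j equals q_i, so Σ_{j≠i} q_j = 3q_i and 235 = 15q_i, giving q_i = 47/3.
Price P = 273 - 3·(188/3) = 85.
Kestrel's profit: (85 - 38)·(47/3) - 148 = 1765/3.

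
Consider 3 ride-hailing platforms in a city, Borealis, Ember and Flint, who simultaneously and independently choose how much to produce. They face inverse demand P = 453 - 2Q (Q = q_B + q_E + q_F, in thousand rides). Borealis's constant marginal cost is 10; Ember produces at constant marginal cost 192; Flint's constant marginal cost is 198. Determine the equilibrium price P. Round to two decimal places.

Borealis's profit: π_B = (453 - 2Q)q_B - (10q_B). Setting ∂π_B/∂q_B = 0: 443 - 4q_B - 2(q_E + q_F) = 0.
Ember's profit: π_E = (453 - 2Q)q_E - (192q_E). Setting ∂π_E/∂q_E = 0: 261 - 4q_E - 2(q_B + q_F) = 0.
Flint's first-order condition: 255 - 4q_F - 2(q_B + q_E) = 0.
Summing all 3 equations gives 959 − 8Q = 0, hence Q = 959/8.
Back-substituting: q_B = (443 − 959/4)/2 = 813/8, q_E = (261 − 959/4)/2 = 85/8, q_F = (255 − 959/4)/2 = 61/8.
Total output Q = 959/8, so price P = 453 - 2·(959/8) = 853/4.

213.25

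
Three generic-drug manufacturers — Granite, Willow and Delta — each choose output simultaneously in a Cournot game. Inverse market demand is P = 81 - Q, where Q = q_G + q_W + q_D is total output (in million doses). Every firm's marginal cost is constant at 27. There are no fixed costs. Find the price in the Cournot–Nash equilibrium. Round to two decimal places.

40.50

Each firm earns π_i = (81 - Q)q_i - 27q_i.
First-order condition (treating rivals' output as given): 54 - 2q_i - Σ_{j≠i} q_j = 0.
By symmetry each firm produces the same amount; substituting Σ_{j≠i} q_j = 2q_i yields q_i = 54/4 = 27/2.
Total output Q = 81/2, so price P = 81 - 81/2 = 81/2.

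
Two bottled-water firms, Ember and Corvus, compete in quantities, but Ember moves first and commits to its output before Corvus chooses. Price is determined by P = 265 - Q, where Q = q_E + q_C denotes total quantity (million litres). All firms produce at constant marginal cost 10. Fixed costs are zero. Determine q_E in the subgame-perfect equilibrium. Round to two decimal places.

127.50

The follower Corvus best-responds to any q_E: π_C = (265 - Q)q_C - 10q_C.
Follower FOC: 255 - q_E - 2q_C = 0, so q_C(q_E) = (255 - q_E)/2.
The leader anticipates this reaction. Substituting into P = 265 - Q gives P = 275/2 - (1/2)q_E, so π_E = (275/2 - (1/2)q_E)q_E - 10q_E.
Leader FOC: 255/2 - q_E = 0, so q_E = 255/2.
Then q_C = (255 - 255/2)/2 = 255/4.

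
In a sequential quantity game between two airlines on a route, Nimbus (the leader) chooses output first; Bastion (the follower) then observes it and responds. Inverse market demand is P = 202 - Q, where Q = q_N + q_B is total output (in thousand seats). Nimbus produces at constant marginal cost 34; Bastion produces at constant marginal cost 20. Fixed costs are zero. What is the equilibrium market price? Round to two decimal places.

72.50

The follower Bastion best-responds to any q_N: π_B = (202 - Q)q_B - 20q_B.
Setting the follower's marginal profit to zero, 182 - q_N - 2q_B = 0, i.e. q_B = (182 - q_N)/2.
The leader anticipates this reaction. Substituting into P = 202 - Q gives P = 111 - (1/2)q_N, so π_N = (111 - (1/2)q_N)q_N - 34q_N.
The leader's first-order condition 77 - q_N = 0 yields q_N = 77.
Then q_B = (182 - 77)/2 = 105/2.
Total output Q = 259/2, so price P = 202 - 259/2 = 145/2.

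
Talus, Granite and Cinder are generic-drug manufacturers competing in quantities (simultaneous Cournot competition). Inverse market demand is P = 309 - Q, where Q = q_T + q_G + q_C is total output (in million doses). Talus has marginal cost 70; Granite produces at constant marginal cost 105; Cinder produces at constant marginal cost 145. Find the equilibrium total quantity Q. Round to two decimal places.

151.75

Talus's profit: π_T = (309 - Q)q_T - (70q_T). Setting ∂π_T/∂q_T = 0: 239 - 2q_T - (q_G + q_C) = 0.
Granite's profit: π_G = (309 - Q)q_G - (105q_G). Setting ∂π_G/∂q_G = 0: 204 - 2q_G - (q_T + q_C) = 0.
Cinder's first-order condition: 164 - 2q_C - (q_T + q_G) = 0.
Adding the 3 first-order conditions: 607 − 4Q = 0, so Q = 607/4.
Back-substituting: q_T = (239 − 607/4) = 349/4, q_G = (204 − 607/4) = 209/4, q_C = (164 − 607/4) = 49/4.
Total output Q = 349/4 + 209/4 + 49/4 = 607/4.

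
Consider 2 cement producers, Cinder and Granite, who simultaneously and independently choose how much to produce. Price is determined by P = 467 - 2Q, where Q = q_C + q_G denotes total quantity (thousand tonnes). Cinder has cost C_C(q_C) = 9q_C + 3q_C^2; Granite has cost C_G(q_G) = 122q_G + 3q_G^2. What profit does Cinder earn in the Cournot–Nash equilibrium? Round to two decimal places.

8209.69

Cinder's profit: π_C = (467 - 2Q)q_C - (9q_C + 3q_C²). Setting ∂π_C/∂q_C = 0: 458 - 10q_C - 2(q_G) = 0.
Granite's first-order condition: 345 - 10q_G - 2(q_C) = 0.
Best responses: q_C = (458 - 2q_G)/10, q_G = (345 - 2q_C)/10.
Substituting one into the other gives q_C = 1945/48 and q_G = 1267/48.
Price P = 467 - 2·(803/12) = 1999/6.
Cinder's profit: (1999/6)·(1945/48) - 9·(1945/48) - 3(1945/48)² = 8209.6897.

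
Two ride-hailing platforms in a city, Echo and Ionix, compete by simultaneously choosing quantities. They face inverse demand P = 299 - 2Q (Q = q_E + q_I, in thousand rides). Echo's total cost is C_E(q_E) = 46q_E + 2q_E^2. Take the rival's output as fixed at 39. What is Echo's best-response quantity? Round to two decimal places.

21.88

With the rival's output fixed at 39, Echo's profit is π_E = (299 - 2·39 - 2q_E)q_E - (46q_E + 2q_E²) = (221 - 2q_E)q_E - (46q_E + 2q_E²).
∂π_E/∂q_E = 175 - 8q_E = 0, so q_E = 175/8.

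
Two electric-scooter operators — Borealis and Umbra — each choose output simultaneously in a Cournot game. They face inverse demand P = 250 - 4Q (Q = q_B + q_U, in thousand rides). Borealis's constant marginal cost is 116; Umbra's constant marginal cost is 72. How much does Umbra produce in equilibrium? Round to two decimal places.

18.50

Borealis's profit: π_B = (250 - 4Q)q_B - (116q_B). Setting ∂π_B/∂q_B = 0: 134 - 8q_B - 4(q_U) = 0.
Umbra's first-order condition: 178 - 8q_U - 4(q_B) = 0.
Best responses: q_B = (134 - 4q_U)/8, q_U = (178 - 4q_B)/8.
Substituting one into the other gives q_B = 15/2 and q_U = 37/2.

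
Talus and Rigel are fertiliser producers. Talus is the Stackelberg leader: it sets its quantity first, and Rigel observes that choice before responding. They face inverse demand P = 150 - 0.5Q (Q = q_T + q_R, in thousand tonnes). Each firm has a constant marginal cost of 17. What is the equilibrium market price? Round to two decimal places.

50.25

Solve by backward induction. Given q_T, the follower Rigel maximises π_R = (150 - (1/2)q_T - (1/2)q_R)q_R - 17q_R.
Setting the follower's marginal profit to zero, 133 - (1/2)q_T - q_R = 0, i.e. q_R = (133 - (1/2)q_T).
Talus substitutes q_R(q_T) into its own profit: π_T = q_T(150 - (1/2)q_T - (133 - (1/2)q_T)/2) - 17q_T = (167/2 - (1/4)q_T)q_T - 17q_T.
The leader's first-order condition 133/2 - (1/2)q_T = 0 yields q_T = 133.
Then q_R = (133 - (1/2)·133) = 133/2.
Total output Q = 399/2, so price P = 150 - (1/2)·(399/2) = 201/4.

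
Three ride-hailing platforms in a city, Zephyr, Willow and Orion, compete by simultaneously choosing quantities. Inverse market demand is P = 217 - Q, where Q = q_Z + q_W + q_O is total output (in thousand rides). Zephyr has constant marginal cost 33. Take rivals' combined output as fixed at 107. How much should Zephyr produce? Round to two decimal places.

38.50

With rivals' combined output fixed at 107, Zephyr's profit is π_Z = (217 - 107 - q_Z)q_Z - (33q_Z) = (110 - q_Z)q_Z - (33q_Z).
∂π_Z/∂q_Z = 77 - 2q_Z = 0, so q_Z = 77/2.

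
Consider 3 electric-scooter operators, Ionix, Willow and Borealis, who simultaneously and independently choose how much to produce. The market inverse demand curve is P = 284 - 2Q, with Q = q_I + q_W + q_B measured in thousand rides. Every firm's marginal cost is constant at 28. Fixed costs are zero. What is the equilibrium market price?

92

A representative firm's profit is π_i = q_i(284 - 2Q) - 28q_i.
First-order condition (treating rivals' output as given): 256 - 4q_i - 2·Σ_{j≠i} q_j = 0.
By symmetry each firm produces the same amount; substituting Σ_{j≠i} q_j = 2q_i yields q_i = 256/8 = 32.
Total output Q = 96, so price P = 284 - 2·96 = 92.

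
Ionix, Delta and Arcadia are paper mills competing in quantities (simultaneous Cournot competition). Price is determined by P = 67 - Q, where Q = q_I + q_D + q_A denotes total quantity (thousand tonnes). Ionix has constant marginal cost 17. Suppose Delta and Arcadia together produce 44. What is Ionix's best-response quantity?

3

With rivals' combined output fixed at 44, Ionix's profit is π_I = (67 - 44 - q_I)q_I - (17q_I) = (23 - q_I)q_I - (17q_I).
∂π_I/∂q_I = 6 - 2q_I = 0, so q_I = 3.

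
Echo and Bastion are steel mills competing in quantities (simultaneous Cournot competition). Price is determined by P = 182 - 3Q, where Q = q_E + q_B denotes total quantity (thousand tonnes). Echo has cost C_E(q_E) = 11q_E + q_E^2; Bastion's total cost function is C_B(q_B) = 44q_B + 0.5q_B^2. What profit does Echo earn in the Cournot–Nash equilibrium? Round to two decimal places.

1110.17

Echo's profit: π_E = (182 - 3Q)q_E - (11q_E + q_E²). Setting ∂π_E/∂q_E = 0: 171 - 8q_E - 3(q_B) = 0.
Bastion's first-order condition: 138 - 7q_B - 3(q_E) = 0.
Rearranging gives the reaction functions q_E = (171 - 3q_B)/8 and q_B = (138 - 3q_E)/7.
Solving the pair: q_E = 783/47, q_B = 591/47.
Price P = 182 - 3·(1374/47) = 94.2979.
Echo's profit: 94.2979·(783/47) - 11·(783/47) - (783/47)² = 1110.1657.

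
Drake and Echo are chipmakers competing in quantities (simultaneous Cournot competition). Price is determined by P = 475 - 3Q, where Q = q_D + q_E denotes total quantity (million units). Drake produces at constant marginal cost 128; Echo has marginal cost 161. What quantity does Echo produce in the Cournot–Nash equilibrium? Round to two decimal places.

Drake's profit: π_D = (475 - 3Q)q_D - (128q_D). Setting ∂π_D/∂q_D = 0: 347 - 6q_D - 3(q_E) = 0.
Echo's first-order condition: 314 - 6q_E - 3(q_D) = 0.
Best responses: q_D = (347 - 3q_E)/6, q_E = (314 - 3q_D)/6.
Solving the pair: q_D = 380/9, q_E = 281/9.

31.22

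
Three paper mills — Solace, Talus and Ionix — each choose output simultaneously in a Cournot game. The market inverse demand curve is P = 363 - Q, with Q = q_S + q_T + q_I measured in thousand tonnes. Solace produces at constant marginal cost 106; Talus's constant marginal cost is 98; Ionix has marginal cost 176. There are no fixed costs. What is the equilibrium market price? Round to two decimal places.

Solace's profit: π_S = (363 - Q)q_S - (106q_S). Setting ∂π_S/∂q_S = 0: 257 - 2q_S - (q_T + q_I) = 0.
Talus's first-order condition: 265 - 2q_T - (q_S + q_I) = 0.
Ionix's first-order condition: 187 - 2q_I - (q_S + q_T) = 0.
Adding the 3 conditions: 709 − 2Q − 2Q = 0, i.e. Q = 709/4.
Back-substituting: q_S = (257 − 709/4) = 319/4, q_T = (265 − 709/4) = 351/4, q_I = (187 − 709/4) = 39/4.
Total output Q = 709/4, so price P = 363 - 709/4 = 743/4.

185.75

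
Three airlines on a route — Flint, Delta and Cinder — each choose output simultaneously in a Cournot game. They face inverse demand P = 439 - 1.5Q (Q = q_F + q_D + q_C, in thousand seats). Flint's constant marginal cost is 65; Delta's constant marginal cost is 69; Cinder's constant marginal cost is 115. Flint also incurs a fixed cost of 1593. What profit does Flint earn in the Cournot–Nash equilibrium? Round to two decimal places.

Flint's profit: π_F = (439 - 1.5Q)q_F - (65q_F). Setting ∂π_F/∂q_F = 0: 374 - 3q_F - (3/2)(q_D + q_C) = 0.
Delta's first-order condition: 370 - 3q_D - (3/2)(q_F + q_C) = 0.
Cinder's first-order condition: 324 - 3q_C - (3/2)(q_F + q_D) = 0.
Summing all 3 equations gives 1068 − 6Q = 0, hence Q = 178.
Back-substituting: q_F = (374 − 267)/(3/2) = 214/3, q_D = (370 − 267)/(3/2) = 206/3, q_C = (324 − 267)/(3/2) = 38.
Price P = 439 - (3/2)·178 = 172.
Flint's profit: (172 - 65)·(214/3) - 1593 = 6039.6667.

6039.67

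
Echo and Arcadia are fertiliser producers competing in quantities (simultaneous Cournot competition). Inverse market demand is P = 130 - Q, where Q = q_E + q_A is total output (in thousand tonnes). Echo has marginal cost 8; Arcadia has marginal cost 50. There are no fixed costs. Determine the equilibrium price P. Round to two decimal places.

62.67

Echo's profit: π_E = (130 - Q)q_E - (8q_E). Setting ∂π_E/∂q_E = 0: 122 - 2q_E - (q_A) = 0.
Arcadia's profit: π_A = (130 - Q)q_A - (50q_A). Setting ∂π_A/∂q_A = 0: 80 - 2q_A - (q_E) = 0.
Best responses: q_E = (122 - q_A)/2, q_A = (80 - q_E)/2.
Substituting one into the other gives q_E = 164/3 and q_A = 38/3.
Total output Q = 202/3, so price P = 130 - 202/3 = 188/3.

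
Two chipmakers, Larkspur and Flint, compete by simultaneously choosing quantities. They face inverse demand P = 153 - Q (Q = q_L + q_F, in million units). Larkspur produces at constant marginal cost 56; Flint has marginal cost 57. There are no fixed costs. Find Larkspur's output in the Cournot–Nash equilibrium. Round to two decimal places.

Larkspur's profit: π_L = (153 - Q)q_L - (56q_L). Setting ∂π_L/∂q_L = 0: 97 - 2q_L - (q_F) = 0.
Flint's profit: π_F = (153 - Q)q_F - (57q_F). Setting ∂π_F/∂q_F = 0: 96 - 2q_F - (q_L) = 0.
Rearranging gives the reaction functions q_L = (97 - q_F)/2 and q_F = (96 - q_L)/2.
Substituting one into the other gives q_L = 98/3 and q_F = 95/3.

32.67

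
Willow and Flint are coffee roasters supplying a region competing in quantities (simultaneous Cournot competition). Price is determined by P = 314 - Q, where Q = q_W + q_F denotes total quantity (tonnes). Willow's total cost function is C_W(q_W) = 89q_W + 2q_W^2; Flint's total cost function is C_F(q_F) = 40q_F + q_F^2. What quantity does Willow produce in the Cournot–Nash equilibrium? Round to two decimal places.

27.22

Willow's profit: π_W = (314 - Q)q_W - (89q_W + 2q_W²). Setting ∂π_W/∂q_W = 0: 225 - 6q_W - (q_F) = 0.
Flint's first-order condition: 274 - 4q_F - (q_W) = 0.
Best responses: q_W = (225 - q_F)/6, q_F = (274 - q_W)/4.
Solving the pair: q_W = 626/23, q_F = 1419/23.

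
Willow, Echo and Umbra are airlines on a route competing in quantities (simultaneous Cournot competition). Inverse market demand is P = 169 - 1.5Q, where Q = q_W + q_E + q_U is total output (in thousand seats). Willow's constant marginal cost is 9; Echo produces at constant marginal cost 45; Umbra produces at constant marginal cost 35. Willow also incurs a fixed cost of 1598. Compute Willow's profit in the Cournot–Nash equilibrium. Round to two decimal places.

Willow's profit: π_W = (169 - 1.5Q)q_W - (9q_W). Setting ∂π_W/∂q_W = 0: 160 - 3q_W - (3/2)(q_E + q_U) = 0.
Echo's profit: π_E = (169 - 1.5Q)q_E - (45q_E). Setting ∂π_E/∂q_E = 0: 124 - 3q_E - (3/2)(q_W + q_U) = 0.
Umbra's first-order condition: 134 - 3q_U - (3/2)(q_W + q_E) = 0.
Summing all 3 equations gives 418 − 6Q = 0, hence Q = 209/3.
Back-substituting: q_W = (160 − 209/2)/(3/2) = 37, q_E = (124 − 209/2)/(3/2) = 13, q_U = (134 − 209/2)/(3/2) = 59/3.
Price P = 169 - (3/2)·(209/3) = 129/2.
Willow's profit: (129/2 - 9)·37 - 1598 = 911/2.

455.50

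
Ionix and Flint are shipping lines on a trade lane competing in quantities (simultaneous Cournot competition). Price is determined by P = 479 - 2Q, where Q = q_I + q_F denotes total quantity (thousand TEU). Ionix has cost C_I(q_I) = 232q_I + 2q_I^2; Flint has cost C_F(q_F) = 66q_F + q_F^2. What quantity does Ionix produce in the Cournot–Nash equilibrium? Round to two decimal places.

Ionix's profit: π_I = (479 - 2Q)q_I - (232q_I + 2q_I²). Setting ∂π_I/∂q_I = 0: 247 - 8q_I - 2(q_F) = 0.
Flint's profit: π_F = (479 - 2Q)q_F - (66q_F + q_F²). Setting ∂π_F/∂q_F = 0: 413 - 6q_F - 2(q_I) = 0.
Rearranging gives the reaction functions q_I = (247 - 2q_F)/8 and q_F = (413 - 2q_I)/6.
Substituting one into the other gives q_I = 164/11 and q_F = 1405/22.

14.91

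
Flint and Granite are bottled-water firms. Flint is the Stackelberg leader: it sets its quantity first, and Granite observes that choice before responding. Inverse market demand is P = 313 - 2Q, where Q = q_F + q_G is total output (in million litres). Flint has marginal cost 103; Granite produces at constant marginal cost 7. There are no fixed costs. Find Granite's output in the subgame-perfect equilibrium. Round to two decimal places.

62.25

Solve by backward induction. Given q_F, the follower Granite maximises π_G = (313 - 2q_F - 2q_G)q_G - 7q_G.
Follower FOC: 306 - 2q_F - 4q_G = 0, so q_G(q_F) = (306 - 2q_F)/4.
Flint substitutes q_G(q_F) into its own profit: π_F = q_F(313 - 2q_F - (306 - 2q_F)/2) - 103q_F = (160 - q_F)q_F - 103q_F.
The leader's first-order condition 57 - 2q_F = 0 yields q_F = 57/2.
Then q_G = (306 - 2·(57/2))/4 = 249/4.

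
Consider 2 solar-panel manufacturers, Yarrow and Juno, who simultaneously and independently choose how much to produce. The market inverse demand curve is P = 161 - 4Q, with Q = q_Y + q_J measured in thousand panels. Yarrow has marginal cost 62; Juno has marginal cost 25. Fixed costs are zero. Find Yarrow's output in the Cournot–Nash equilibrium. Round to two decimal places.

Yarrow's profit: π_Y = (161 - 4Q)q_Y - (62q_Y). Setting ∂π_Y/∂q_Y = 0: 99 - 8q_Y - 4(q_J) = 0.
Juno's profit: π_J = (161 - 4Q)q_J - (25q_J). Setting ∂π_J/∂q_J = 0: 136 - 8q_J - 4(q_Y) = 0.
Rearranging gives the reaction functions q_Y = (99 - 4q_J)/8 and q_J = (136 - 4q_Y)/8.
Solving the pair: q_Y = 31/6, q_J = 173/12.

5.17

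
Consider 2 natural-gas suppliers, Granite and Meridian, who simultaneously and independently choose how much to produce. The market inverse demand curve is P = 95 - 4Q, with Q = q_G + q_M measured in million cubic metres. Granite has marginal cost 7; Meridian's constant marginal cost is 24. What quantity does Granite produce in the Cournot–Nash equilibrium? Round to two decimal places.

8.75

Granite's profit: π_G = (95 - 4Q)q_G - (7q_G). Setting ∂π_G/∂q_G = 0: 88 - 8q_G - 4(q_M) = 0.
Meridian's first-order condition: 71 - 8q_M - 4(q_G) = 0.
Rearranging gives the reaction functions q_G = (88 - 4q_M)/8 and q_M = (71 - 4q_G)/8.
Solving the pair: q_G = 35/4, q_M = 9/2.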